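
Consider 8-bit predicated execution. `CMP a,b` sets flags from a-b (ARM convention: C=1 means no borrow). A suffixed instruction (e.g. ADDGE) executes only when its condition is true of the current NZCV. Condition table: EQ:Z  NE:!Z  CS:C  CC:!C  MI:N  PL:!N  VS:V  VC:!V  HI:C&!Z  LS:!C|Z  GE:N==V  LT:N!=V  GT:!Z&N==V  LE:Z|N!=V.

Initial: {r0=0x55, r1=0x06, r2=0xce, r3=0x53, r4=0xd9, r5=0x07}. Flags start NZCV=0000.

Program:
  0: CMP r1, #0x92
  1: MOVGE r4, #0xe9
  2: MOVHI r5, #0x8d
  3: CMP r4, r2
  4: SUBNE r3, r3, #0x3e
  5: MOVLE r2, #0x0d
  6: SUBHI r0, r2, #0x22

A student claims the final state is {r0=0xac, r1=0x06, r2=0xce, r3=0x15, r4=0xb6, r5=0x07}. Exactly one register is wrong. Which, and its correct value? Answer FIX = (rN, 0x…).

0: ✓ CMP  NZCV=0000
1: ✓ MOVGE  r4←0xe9
2: · MOVHI
3: ✓ CMP  NZCV=0010
4: ✓ SUBNE  r3←0x15
5: · MOVLE
6: ✓ SUBHI  r0←0xac

FIX = (r4, 0xe9)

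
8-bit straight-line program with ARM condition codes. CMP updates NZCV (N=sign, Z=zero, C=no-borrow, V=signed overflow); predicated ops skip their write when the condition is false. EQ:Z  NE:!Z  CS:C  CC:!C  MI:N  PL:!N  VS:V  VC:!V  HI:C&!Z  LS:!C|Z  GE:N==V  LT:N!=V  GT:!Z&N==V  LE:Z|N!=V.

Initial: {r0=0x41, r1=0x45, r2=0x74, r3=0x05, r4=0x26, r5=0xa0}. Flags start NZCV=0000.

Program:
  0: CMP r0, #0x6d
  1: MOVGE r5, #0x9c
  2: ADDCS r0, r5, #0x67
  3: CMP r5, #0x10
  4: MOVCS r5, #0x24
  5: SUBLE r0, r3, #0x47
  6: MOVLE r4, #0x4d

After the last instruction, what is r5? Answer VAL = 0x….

0: ✓ CMP  NZCV=1000
1: · MOVGE
2: · ADDCS
3: ✓ CMP  NZCV=1010
4: ✓ MOVCS  r5←0x24
5: ✓ SUBLE  r0←0xbe
6: ✓ MOVLE  r4←0x4d

VAL = 0x24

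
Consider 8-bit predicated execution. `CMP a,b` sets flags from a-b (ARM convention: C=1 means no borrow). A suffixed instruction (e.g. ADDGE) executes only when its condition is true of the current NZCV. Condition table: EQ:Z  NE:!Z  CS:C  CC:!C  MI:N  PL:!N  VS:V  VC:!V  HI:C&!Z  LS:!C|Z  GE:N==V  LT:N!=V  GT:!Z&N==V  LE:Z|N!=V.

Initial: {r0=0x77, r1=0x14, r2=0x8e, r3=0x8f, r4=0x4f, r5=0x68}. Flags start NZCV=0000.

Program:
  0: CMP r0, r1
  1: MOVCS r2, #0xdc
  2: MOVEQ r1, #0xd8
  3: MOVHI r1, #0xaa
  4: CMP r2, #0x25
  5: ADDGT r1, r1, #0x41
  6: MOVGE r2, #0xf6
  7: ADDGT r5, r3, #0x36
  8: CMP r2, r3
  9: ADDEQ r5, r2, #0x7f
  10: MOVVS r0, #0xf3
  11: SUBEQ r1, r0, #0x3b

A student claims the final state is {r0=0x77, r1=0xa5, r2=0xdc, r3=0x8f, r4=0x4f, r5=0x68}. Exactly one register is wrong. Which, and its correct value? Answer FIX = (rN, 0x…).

0: ✓ CMP  NZCV=0010
1: ✓ MOVCS  r2←0xdc
2: · MOVEQ
3: ✓ MOVHI  r1←0xaa
4: ✓ CMP  NZCV=1010
5: · ADDGT
6: · MOVGE
7: · ADDGT
8: ✓ CMP  NZCV=0010
9: · ADDEQ
10: · MOVVS
11: · SUBEQ

FIX = (r1, 0xaa)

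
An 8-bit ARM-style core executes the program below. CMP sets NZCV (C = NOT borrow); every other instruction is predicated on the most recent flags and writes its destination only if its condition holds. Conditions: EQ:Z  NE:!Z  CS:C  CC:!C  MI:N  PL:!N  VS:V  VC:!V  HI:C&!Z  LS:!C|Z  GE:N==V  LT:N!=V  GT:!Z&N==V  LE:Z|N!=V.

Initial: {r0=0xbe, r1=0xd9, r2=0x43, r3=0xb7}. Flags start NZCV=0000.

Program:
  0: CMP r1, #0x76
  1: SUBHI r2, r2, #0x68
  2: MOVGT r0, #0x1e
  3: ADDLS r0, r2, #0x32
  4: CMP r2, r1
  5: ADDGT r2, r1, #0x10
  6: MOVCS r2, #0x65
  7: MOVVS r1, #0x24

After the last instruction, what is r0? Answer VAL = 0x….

VAL = 0xbe

[0] flags=0011 → (cmp)
[1] flags=0011 HI?T → r2=0xdb
[2] flags=0011 GT?F → skip
[3] flags=0011 LS?F → skip
[4] flags=0010 → (cmp)
[5] flags=0010 GT?T → r2=0xe9
[6] flags=0010 CS?T → r2=0x65
[7] flags=0010 VS?F → skip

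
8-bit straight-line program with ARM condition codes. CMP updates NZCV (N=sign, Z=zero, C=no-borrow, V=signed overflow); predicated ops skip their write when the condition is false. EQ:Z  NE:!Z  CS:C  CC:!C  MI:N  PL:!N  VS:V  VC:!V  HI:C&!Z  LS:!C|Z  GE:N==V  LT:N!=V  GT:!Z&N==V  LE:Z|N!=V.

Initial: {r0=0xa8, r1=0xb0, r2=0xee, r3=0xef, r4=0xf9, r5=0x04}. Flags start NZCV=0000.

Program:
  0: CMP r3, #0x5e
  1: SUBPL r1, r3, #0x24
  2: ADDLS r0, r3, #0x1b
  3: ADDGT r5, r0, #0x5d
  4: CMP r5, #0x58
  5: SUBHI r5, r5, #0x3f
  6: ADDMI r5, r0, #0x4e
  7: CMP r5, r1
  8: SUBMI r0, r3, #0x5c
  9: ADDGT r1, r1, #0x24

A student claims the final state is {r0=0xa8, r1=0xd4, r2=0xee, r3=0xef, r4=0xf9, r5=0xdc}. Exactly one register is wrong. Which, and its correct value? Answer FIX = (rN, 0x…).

FIX = (r5, 0xf6)

0: ✓ CMP  NZCV=1010
1: · SUBPL
2: · ADDLS
3: · ADDGT
4: ✓ CMP  NZCV=1000
5: · SUBHI
6: ✓ ADDMI  r5←0xf6
7: ✓ CMP  NZCV=0010
8: · SUBMI
9: ✓ ADDGT  r1←0xd4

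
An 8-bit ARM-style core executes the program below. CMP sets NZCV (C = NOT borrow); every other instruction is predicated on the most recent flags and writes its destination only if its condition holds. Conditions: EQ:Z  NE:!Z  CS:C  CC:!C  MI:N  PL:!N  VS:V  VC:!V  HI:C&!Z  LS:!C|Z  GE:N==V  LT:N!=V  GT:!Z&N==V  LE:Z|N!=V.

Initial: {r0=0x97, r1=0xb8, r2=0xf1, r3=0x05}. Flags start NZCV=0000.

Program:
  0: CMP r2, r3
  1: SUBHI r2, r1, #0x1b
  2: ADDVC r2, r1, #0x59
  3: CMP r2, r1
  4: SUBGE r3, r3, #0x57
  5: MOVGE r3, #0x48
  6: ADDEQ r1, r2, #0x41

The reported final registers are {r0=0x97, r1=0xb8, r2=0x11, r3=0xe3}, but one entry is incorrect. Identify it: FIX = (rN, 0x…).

0: ✓ CMP  NZCV=1010
1: ✓ SUBHI  r2←0x9d
2: ✓ ADDVC  r2←0x11
3: ✓ CMP  NZCV=0000
4: ✓ SUBGE  r3←0xae
5: ✓ MOVGE  r3←0x48
6: · ADDEQ

FIX = (r3, 0x48)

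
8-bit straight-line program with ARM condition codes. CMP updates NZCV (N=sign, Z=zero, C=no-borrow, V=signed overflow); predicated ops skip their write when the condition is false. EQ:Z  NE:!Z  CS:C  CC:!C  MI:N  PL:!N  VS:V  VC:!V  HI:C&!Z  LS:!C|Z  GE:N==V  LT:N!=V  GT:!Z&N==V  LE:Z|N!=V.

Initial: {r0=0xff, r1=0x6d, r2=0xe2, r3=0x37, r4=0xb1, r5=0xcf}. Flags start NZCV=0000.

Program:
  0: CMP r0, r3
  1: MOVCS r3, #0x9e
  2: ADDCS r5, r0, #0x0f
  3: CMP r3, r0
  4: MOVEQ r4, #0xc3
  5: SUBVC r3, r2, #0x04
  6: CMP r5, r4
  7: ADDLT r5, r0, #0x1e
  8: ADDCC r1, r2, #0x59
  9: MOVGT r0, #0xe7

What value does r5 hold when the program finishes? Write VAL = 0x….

VAL = 0x0e

[0] flags=1010 → (cmp)
[1] flags=1010 CS?T → r3=0x9e
[2] flags=1010 CS?T → r5=0x0e
[3] flags=1000 → (cmp)
[4] flags=1000 EQ?F → skip
[5] flags=1000 VC?T → r3=0xde
[6] flags=0000 → (cmp)
[7] flags=0000 LT?F → skip
[8] flags=0000 CC?T → r1=0x3b
[9] flags=0000 GT?T → r0=0xe7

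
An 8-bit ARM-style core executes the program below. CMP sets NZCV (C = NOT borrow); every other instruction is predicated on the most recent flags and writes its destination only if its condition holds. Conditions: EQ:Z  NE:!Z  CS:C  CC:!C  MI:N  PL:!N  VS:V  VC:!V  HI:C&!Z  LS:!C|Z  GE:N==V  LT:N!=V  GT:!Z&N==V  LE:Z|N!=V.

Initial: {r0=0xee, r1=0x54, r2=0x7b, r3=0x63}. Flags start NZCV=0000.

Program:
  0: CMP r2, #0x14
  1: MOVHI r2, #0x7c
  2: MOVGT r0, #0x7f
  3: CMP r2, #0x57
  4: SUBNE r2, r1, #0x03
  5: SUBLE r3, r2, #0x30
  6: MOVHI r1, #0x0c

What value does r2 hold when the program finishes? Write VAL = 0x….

0: ✓ CMP  NZCV=0010
1: ✓ MOVHI  r2←0x7c
2: ✓ MOVGT  r0←0x7f
3: ✓ CMP  NZCV=0010
4: ✓ SUBNE  r2←0x51
5: · SUBLE
6: ✓ MOVHI  r1←0x0c

VAL = 0x51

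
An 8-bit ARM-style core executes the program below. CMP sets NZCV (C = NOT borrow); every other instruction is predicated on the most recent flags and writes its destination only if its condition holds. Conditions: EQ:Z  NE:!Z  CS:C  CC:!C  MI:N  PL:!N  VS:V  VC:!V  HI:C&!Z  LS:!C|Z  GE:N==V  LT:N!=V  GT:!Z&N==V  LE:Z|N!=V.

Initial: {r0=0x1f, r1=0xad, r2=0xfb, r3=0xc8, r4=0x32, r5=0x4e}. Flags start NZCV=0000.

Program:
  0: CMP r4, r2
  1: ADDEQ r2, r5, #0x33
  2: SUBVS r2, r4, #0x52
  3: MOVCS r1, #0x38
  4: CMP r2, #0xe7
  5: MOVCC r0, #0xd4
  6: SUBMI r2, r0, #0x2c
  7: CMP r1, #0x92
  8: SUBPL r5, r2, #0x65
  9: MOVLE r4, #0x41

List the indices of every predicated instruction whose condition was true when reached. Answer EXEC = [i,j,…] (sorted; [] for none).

0: ✓ CMP  NZCV=0000
1: · ADDEQ
2: · SUBVS
3: · MOVCS
4: ✓ CMP  NZCV=0010
5: · MOVCC
6: · SUBMI
7: ✓ CMP  NZCV=0010
8: ✓ SUBPL  r5←0x96
9: · MOVLE

EXEC = [8]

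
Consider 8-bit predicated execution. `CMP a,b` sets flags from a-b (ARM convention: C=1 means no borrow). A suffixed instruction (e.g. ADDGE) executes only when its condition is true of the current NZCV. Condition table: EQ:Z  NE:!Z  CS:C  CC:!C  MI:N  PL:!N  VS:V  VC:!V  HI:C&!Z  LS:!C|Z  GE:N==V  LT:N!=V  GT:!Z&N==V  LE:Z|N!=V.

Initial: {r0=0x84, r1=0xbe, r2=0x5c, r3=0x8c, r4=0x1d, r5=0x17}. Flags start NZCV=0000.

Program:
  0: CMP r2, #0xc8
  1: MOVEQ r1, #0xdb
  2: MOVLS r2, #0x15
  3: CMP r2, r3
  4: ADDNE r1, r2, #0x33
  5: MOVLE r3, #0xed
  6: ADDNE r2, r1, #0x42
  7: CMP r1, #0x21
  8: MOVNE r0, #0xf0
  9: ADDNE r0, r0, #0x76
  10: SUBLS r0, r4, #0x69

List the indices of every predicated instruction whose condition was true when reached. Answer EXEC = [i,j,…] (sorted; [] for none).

EXEC = [2,4,6,8,9]

[0] flags=1001 → (cmp)
[1] flags=1001 EQ?F → skip
[2] flags=1001 LS?T → r2=0x15
[3] flags=1001 → (cmp)
[4] flags=1001 NE?T → r1=0x48
[5] flags=1001 LE?F → skip
[6] flags=1001 NE?T → r2=0x8a
[7] flags=0010 → (cmp)
[8] flags=0010 NE?T → r0=0xf0
[9] flags=0010 NE?T → r0=0x66
[10] flags=0010 LS?F → skip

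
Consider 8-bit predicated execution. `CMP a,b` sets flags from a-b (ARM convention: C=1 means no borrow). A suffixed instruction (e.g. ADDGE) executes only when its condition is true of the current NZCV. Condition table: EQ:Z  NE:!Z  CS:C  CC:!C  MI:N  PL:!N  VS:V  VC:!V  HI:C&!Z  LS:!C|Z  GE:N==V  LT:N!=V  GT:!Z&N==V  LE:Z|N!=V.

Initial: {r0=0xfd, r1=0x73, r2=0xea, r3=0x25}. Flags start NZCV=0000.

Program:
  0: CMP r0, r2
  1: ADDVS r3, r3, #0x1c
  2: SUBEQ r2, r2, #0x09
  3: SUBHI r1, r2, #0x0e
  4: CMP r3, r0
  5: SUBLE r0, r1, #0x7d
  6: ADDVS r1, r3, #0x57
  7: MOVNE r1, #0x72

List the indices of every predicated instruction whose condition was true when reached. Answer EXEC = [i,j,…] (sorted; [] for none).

0: ✓ CMP  NZCV=0010
1: · ADDVS
2: · SUBEQ
3: ✓ SUBHI  r1←0xdc
4: ✓ CMP  NZCV=0000
5: · SUBLE
6: · ADDVS
7: ✓ MOVNE  r1←0x72

EXEC = [3,7]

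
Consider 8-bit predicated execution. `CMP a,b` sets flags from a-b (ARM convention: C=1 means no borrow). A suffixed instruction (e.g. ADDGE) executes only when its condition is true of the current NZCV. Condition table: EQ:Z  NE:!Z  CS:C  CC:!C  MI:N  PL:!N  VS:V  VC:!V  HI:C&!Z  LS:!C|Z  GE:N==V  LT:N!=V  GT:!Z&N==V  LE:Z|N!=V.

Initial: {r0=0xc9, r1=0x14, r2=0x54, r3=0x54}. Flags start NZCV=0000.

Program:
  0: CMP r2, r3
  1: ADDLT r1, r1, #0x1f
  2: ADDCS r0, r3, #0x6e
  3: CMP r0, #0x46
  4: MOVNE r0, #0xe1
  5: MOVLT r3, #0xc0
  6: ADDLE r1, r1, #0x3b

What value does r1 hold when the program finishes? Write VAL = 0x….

[0] flags=0110 → (cmp)
[1] flags=0110 LT?F → skip
[2] flags=0110 CS?T → r0=0xc2
[3] flags=0011 → (cmp)
[4] flags=0011 NE?T → r0=0xe1
[5] flags=0011 LT?T → r3=0xc0
[6] flags=0011 LE?T → r1=0x4f

VAL = 0x4f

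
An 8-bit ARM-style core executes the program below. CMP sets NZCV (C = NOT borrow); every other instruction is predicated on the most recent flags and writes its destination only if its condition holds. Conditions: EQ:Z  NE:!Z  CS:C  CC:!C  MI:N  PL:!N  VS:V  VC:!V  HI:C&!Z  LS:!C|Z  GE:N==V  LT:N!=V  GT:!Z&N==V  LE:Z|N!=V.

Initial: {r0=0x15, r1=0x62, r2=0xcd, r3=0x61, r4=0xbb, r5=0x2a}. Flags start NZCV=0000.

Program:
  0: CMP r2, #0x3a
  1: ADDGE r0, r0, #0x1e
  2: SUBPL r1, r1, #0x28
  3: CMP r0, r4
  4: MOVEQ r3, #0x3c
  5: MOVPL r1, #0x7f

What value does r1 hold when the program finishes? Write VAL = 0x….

VAL = 0x7f

[0] flags=1010 → (cmp)
[1] flags=1010 GE?F → skip
[2] flags=1010 PL?F → skip
[3] flags=0000 → (cmp)
[4] flags=0000 EQ?F → skip
[5] flags=0000 PL?T → r1=0x7f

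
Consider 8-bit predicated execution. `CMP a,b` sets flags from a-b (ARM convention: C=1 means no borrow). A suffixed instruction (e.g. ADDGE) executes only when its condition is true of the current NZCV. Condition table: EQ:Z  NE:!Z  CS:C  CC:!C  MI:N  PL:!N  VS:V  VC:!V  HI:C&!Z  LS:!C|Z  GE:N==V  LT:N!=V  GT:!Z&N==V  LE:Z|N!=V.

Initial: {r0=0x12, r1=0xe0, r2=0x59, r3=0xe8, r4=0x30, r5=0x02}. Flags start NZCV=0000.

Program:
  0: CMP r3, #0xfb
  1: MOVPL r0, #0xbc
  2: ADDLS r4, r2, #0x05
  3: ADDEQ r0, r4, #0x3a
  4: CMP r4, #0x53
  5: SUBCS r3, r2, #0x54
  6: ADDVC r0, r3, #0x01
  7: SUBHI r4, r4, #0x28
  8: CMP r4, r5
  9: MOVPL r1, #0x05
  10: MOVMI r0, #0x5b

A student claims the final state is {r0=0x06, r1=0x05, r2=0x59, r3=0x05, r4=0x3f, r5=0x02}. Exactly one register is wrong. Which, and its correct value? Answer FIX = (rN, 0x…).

0: ✓ CMP  NZCV=1000
1: · MOVPL
2: ✓ ADDLS  r4←0x5e
3: · ADDEQ
4: ✓ CMP  NZCV=0010
5: ✓ SUBCS  r3←0x05
6: ✓ ADDVC  r0←0x06
7: ✓ SUBHI  r4←0x36
8: ✓ CMP  NZCV=0010
9: ✓ MOVPL  r1←0x05
10: · MOVMI

FIX = (r4, 0x36)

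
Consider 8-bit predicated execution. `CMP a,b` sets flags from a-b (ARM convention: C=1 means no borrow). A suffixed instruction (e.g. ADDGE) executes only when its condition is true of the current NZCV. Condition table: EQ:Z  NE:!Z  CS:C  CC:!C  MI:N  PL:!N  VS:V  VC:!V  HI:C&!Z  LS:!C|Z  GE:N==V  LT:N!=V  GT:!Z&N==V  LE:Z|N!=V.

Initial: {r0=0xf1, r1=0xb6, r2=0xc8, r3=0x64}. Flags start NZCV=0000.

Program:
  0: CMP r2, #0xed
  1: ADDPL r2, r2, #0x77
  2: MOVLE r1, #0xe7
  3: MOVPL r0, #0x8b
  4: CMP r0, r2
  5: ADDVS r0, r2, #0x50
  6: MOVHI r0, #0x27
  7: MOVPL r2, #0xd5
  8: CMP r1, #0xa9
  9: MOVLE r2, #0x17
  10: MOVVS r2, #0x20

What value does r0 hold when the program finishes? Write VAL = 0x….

VAL = 0x27

0: ✓ CMP  NZCV=1000
1: · ADDPL
2: ✓ MOVLE  r1←0xe7
3: · MOVPL
4: ✓ CMP  NZCV=0010
5: · ADDVS
6: ✓ MOVHI  r0←0x27
7: ✓ MOVPL  r2←0xd5
8: ✓ CMP  NZCV=0010
9: · MOVLE
10: · MOVVS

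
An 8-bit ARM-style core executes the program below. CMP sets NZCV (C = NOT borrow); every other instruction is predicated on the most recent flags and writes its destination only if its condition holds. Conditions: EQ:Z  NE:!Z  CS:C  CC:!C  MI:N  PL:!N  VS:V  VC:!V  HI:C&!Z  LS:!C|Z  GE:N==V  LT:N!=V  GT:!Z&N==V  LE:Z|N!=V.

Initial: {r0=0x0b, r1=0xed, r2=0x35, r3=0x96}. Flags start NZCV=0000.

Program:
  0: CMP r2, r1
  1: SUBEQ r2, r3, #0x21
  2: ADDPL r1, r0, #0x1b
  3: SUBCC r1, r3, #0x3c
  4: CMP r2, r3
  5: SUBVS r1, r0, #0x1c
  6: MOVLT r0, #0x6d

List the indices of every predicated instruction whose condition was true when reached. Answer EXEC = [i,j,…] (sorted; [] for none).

EXEC = [2,3,5]

[0] flags=0000 → (cmp)
[1] flags=0000 EQ?F → skip
[2] flags=0000 PL?T → r1=0x26
[3] flags=0000 CC?T → r1=0x5a
[4] flags=1001 → (cmp)
[5] flags=1001 VS?T → r1=0xef
[6] flags=1001 LT?F → skip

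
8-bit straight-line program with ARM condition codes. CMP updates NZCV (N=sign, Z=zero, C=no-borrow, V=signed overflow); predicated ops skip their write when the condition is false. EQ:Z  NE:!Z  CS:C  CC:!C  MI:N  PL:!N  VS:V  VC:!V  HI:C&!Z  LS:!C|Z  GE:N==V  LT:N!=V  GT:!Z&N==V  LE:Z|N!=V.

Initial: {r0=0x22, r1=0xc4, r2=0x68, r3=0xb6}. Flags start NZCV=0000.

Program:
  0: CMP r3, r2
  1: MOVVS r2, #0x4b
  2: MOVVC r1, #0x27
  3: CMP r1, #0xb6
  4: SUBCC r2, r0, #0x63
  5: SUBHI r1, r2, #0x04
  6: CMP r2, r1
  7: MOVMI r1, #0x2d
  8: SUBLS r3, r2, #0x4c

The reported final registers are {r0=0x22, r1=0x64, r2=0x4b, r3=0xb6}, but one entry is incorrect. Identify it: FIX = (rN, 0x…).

FIX = (r1, 0x47)

0: ✓ CMP  NZCV=0011
1: ✓ MOVVS  r2←0x4b
2: · MOVVC
3: ✓ CMP  NZCV=0010
4: · SUBCC
5: ✓ SUBHI  r1←0x47
6: ✓ CMP  NZCV=0010
7: · MOVMI
8: · SUBLS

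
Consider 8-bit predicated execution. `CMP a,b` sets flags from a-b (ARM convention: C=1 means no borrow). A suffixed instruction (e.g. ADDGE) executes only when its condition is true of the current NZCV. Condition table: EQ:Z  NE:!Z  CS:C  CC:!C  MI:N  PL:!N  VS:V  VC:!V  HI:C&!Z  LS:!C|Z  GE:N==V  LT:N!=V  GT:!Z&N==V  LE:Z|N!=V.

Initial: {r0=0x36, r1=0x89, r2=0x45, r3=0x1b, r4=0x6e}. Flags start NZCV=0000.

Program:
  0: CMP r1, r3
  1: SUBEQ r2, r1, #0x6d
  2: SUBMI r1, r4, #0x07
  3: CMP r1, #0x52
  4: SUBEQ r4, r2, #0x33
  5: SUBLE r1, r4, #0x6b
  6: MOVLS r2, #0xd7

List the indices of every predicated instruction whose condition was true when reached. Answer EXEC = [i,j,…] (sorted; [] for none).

EXEC = [5]

[0] flags=0011 → (cmp)
[1] flags=0011 EQ?F → skip
[2] flags=0011 MI?F → skip
[3] flags=0011 → (cmp)
[4] flags=0011 EQ?F → skip
[5] flags=0011 LE?T → r1=0x03
[6] flags=0011 LS?F → skip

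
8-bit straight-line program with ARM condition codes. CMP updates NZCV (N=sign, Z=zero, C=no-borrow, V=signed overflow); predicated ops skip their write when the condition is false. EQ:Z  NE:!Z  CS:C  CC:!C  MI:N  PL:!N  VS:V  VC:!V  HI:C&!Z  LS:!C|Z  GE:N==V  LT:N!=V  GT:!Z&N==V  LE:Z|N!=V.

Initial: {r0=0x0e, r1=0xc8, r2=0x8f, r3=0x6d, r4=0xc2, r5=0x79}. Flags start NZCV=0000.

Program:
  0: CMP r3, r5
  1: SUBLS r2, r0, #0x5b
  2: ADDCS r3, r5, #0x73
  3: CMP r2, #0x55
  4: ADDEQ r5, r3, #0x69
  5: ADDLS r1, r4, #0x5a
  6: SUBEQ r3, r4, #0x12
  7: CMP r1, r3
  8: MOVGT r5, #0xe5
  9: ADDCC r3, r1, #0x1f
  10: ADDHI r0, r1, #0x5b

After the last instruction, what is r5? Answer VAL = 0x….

VAL = 0x79

0: ✓ CMP  NZCV=1000
1: ✓ SUBLS  r2←0xb3
2: · ADDCS
3: ✓ CMP  NZCV=0011
4: · ADDEQ
5: · ADDLS
6: · SUBEQ
7: ✓ CMP  NZCV=0011
8: · MOVGT
9: · ADDCC
10: ✓ ADDHI  r0←0x23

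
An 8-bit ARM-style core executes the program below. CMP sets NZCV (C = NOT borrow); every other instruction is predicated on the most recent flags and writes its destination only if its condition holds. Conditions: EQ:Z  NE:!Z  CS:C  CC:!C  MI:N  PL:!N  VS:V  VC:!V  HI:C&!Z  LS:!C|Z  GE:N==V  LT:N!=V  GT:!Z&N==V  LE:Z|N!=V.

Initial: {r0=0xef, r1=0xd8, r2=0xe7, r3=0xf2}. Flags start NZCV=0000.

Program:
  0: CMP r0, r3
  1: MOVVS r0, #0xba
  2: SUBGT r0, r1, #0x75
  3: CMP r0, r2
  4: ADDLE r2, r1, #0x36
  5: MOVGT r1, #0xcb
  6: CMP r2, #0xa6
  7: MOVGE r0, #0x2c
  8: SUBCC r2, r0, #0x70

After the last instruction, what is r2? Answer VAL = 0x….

[0] flags=1000 → (cmp)
[1] flags=1000 VS?F → skip
[2] flags=1000 GT?F → skip
[3] flags=0010 → (cmp)
[4] flags=0010 LE?F → skip
[5] flags=0010 GT?T → r1=0xcb
[6] flags=0010 → (cmp)
[7] flags=0010 GE?T → r0=0x2c
[8] flags=0010 CC?F → skip

VAL = 0xe7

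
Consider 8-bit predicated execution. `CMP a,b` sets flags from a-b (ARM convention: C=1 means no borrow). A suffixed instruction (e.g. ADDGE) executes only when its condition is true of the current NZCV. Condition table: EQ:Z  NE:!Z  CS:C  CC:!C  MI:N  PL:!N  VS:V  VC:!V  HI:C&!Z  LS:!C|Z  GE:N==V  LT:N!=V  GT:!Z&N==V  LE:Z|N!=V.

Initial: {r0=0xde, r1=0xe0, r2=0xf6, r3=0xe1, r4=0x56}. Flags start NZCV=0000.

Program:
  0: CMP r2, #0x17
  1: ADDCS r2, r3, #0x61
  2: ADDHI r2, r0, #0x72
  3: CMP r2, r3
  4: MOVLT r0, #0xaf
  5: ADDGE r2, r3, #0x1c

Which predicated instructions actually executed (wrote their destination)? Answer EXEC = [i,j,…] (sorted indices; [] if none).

EXEC = [1,2,5]

[0] flags=1010 → (cmp)
[1] flags=1010 CS?T → r2=0x42
[2] flags=1010 HI?T → r2=0x50
[3] flags=0000 → (cmp)
[4] flags=0000 LT?F → skip
[5] flags=0000 GE?T → r2=0xfd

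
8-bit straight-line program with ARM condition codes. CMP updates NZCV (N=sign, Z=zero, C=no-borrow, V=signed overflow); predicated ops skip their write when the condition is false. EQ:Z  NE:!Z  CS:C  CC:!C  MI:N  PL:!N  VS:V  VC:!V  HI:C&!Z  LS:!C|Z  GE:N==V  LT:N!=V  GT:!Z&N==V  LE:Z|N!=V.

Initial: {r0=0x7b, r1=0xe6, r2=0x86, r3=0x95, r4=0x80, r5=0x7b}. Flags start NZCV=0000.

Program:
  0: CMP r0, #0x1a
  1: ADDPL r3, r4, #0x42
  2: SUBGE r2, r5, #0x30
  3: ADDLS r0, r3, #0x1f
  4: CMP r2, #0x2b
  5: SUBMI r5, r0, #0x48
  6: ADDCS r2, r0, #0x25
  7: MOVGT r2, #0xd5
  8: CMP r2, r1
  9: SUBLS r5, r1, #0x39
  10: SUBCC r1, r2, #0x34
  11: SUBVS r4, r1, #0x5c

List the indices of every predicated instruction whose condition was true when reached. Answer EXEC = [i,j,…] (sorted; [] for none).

0: ✓ CMP  NZCV=0010
1: ✓ ADDPL  r3←0xc2
2: ✓ SUBGE  r2←0x4b
3: · ADDLS
4: ✓ CMP  NZCV=0010
5: · SUBMI
6: ✓ ADDCS  r2←0xa0
7: ✓ MOVGT  r2←0xd5
8: ✓ CMP  NZCV=1000
9: ✓ SUBLS  r5←0xad
10: ✓ SUBCC  r1←0xa1
11: · SUBVS

EXEC = [1,2,6,7,9,10]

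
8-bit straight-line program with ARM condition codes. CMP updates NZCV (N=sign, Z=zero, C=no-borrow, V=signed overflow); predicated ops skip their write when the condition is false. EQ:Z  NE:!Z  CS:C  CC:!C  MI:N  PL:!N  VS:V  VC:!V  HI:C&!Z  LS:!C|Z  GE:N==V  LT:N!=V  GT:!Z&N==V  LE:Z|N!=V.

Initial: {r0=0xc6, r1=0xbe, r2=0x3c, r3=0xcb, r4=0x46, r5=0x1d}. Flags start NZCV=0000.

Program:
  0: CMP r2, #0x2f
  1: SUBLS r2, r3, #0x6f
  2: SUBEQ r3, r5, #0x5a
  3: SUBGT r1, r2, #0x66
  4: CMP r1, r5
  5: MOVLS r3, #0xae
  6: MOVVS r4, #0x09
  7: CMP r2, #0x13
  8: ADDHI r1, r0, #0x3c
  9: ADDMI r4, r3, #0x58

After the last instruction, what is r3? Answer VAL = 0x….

[0] flags=0010 → (cmp)
[1] flags=0010 LS?F → skip
[2] flags=0010 EQ?F → skip
[3] flags=0010 GT?T → r1=0xd6
[4] flags=1010 → (cmp)
[5] flags=1010 LS?F → skip
[6] flags=1010 VS?F → skip
[7] flags=0010 → (cmp)
[8] flags=0010 HI?T → r1=0x02
[9] flags=0010 MI?F → skip

VAL = 0xcb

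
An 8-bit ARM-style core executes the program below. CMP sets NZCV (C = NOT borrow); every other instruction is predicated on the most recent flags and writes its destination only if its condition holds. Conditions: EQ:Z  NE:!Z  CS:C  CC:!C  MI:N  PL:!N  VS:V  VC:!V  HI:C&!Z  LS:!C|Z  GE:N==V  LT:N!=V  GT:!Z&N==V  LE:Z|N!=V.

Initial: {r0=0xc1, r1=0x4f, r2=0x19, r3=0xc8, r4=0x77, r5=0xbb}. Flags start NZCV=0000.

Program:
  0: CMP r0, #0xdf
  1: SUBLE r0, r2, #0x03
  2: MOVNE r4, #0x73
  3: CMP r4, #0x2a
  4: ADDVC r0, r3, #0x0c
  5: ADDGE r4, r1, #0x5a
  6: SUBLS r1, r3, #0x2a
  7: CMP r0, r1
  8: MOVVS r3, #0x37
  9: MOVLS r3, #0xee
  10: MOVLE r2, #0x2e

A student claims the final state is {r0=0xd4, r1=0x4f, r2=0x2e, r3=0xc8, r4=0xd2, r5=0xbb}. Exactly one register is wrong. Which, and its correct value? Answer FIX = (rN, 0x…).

FIX = (r4, 0xa9)

[0] flags=1000 → (cmp)
[1] flags=1000 LE?T → r0=0x16
[2] flags=1000 NE?T → r4=0x73
[3] flags=0010 → (cmp)
[4] flags=0010 VC?T → r0=0xd4
[5] flags=0010 GE?T → r4=0xa9
[6] flags=0010 LS?F → skip
[7] flags=1010 → (cmp)
[8] flags=1010 VS?F → skip
[9] flags=1010 LS?F → skip
[10] flags=1010 LE?T → r2=0x2e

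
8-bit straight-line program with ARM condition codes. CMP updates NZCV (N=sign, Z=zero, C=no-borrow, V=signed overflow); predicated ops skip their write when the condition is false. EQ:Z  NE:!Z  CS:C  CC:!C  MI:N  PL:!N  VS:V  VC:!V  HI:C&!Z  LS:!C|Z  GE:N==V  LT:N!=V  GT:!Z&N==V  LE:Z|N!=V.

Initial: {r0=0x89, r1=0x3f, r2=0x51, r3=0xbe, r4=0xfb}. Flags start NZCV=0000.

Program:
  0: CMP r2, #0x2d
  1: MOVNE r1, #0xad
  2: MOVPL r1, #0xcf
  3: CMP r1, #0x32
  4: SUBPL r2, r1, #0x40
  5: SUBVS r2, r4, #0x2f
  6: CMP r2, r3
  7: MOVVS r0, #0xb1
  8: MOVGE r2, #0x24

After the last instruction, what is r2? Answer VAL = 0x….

0: ✓ CMP  NZCV=0010
1: ✓ MOVNE  r1←0xad
2: ✓ MOVPL  r1←0xcf
3: ✓ CMP  NZCV=1010
4: · SUBPL
5: · SUBVS
6: ✓ CMP  NZCV=1001
7: ✓ MOVVS  r0←0xb1
8: ✓ MOVGE  r2←0x24

VAL = 0x24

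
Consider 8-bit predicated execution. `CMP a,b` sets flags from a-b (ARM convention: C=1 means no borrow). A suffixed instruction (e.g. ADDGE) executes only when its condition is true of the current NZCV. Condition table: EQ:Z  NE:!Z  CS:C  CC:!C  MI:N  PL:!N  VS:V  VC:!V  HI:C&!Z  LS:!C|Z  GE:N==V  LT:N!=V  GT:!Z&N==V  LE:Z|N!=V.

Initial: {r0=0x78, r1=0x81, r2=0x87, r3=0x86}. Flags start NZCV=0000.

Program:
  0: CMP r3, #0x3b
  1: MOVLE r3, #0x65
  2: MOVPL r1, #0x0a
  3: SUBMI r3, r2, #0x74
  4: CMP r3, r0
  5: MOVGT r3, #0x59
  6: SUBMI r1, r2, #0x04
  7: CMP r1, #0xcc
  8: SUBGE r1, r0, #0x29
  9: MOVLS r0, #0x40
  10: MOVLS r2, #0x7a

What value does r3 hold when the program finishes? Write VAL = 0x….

[0] flags=0011 → (cmp)
[1] flags=0011 LE?T → r3=0x65
[2] flags=0011 PL?T → r1=0x0a
[3] flags=0011 MI?F → skip
[4] flags=1000 → (cmp)
[5] flags=1000 GT?F → skip
[6] flags=1000 MI?T → r1=0x83
[7] flags=1000 → (cmp)
[8] flags=1000 GE?F → skip
[9] flags=1000 LS?T → r0=0x40
[10] flags=1000 LS?T → r2=0x7a

VAL = 0x65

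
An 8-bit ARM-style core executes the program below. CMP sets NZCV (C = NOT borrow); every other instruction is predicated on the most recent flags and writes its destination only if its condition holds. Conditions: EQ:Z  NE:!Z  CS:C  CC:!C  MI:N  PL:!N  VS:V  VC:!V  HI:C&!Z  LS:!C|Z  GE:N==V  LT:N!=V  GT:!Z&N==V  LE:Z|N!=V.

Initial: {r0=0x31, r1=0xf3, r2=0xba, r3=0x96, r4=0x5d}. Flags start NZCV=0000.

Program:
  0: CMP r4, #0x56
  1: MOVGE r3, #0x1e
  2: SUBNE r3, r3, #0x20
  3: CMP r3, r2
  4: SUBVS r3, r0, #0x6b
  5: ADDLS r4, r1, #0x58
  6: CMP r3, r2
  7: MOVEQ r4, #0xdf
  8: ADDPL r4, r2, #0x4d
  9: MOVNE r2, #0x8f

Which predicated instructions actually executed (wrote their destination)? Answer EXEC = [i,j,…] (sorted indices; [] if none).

EXEC = [1,2,8,9]

0: ✓ CMP  NZCV=0010
1: ✓ MOVGE  r3←0x1e
2: ✓ SUBNE  r3←0xfe
3: ✓ CMP  NZCV=0010
4: · SUBVS
5: · ADDLS
6: ✓ CMP  NZCV=0010
7: · MOVEQ
8: ✓ ADDPL  r4←0x07
9: ✓ MOVNE  r2←0x8f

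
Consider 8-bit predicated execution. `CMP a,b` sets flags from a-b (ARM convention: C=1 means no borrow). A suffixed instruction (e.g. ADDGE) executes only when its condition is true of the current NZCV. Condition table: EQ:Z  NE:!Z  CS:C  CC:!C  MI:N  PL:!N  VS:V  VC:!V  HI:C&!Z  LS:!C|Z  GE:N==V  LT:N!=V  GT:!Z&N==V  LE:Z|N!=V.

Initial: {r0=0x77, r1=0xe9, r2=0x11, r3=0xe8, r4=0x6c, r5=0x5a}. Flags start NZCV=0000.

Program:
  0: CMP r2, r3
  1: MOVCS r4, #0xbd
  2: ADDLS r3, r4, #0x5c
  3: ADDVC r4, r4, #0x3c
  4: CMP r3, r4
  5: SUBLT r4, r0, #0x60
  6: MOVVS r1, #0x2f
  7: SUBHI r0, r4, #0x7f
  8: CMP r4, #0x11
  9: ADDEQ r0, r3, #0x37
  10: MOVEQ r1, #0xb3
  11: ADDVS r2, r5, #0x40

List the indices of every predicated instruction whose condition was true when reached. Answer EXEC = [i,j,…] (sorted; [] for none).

EXEC = [2,3,7]

0: ✓ CMP  NZCV=0000
1: · MOVCS
2: ✓ ADDLS  r3←0xc8
3: ✓ ADDVC  r4←0xa8
4: ✓ CMP  NZCV=0010
5: · SUBLT
6: · MOVVS
7: ✓ SUBHI  r0←0x29
8: ✓ CMP  NZCV=1010
9: · ADDEQ
10: · MOVEQ
11: · ADDVS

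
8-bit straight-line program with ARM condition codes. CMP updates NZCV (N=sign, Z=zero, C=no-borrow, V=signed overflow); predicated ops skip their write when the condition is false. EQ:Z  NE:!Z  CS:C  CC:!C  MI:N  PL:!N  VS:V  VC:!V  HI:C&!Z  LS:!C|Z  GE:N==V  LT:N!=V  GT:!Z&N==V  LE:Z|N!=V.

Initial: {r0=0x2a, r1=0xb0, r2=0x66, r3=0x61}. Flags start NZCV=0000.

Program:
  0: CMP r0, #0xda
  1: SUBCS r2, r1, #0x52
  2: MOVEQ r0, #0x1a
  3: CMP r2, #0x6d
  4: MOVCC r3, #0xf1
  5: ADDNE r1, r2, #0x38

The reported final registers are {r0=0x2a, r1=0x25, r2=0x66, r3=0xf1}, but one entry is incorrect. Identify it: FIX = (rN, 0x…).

FIX = (r1, 0x9e)

[0] flags=0000 → (cmp)
[1] flags=0000 CS?F → skip
[2] flags=0000 EQ?F → skip
[3] flags=1000 → (cmp)
[4] flags=1000 CC?T → r3=0xf1
[5] flags=1000 NE?T → r1=0x9e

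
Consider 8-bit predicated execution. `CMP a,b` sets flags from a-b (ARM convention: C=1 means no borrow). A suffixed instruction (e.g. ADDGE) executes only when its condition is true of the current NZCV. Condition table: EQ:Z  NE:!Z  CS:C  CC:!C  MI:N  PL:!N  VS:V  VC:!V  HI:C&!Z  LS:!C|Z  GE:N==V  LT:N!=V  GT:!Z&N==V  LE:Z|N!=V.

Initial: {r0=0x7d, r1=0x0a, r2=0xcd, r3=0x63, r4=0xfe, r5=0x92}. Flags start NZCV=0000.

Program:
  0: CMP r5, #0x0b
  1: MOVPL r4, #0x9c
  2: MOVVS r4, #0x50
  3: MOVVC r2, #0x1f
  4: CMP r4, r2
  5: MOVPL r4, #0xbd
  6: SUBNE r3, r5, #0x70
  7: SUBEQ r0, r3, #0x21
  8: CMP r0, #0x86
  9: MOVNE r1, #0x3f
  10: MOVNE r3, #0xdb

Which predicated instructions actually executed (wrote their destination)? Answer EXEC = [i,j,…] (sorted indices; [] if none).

EXEC = [3,6,9,10]

[0] flags=1010 → (cmp)
[1] flags=1010 PL?F → skip
[2] flags=1010 VS?F → skip
[3] flags=1010 VC?T → r2=0x1f
[4] flags=1010 → (cmp)
[5] flags=1010 PL?F → skip
[6] flags=1010 NE?T → r3=0x22
[7] flags=1010 EQ?F → skip
[8] flags=1001 → (cmp)
[9] flags=1001 NE?T → r1=0x3f
[10] flags=1001 NE?T → r3=0xdb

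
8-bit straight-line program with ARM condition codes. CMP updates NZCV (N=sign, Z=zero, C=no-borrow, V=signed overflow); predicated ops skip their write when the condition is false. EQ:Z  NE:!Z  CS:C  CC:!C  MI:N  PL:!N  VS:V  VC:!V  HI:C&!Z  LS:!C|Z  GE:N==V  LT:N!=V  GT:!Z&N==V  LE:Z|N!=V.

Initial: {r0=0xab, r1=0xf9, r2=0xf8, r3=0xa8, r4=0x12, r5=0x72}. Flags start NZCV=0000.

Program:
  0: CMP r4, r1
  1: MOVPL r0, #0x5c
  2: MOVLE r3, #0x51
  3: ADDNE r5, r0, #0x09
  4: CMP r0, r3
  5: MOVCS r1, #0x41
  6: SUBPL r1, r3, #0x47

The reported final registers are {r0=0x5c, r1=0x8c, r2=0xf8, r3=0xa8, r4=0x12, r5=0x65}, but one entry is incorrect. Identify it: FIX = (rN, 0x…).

FIX = (r1, 0xf9)

[0] flags=0000 → (cmp)
[1] flags=0000 PL?T → r0=0x5c
[2] flags=0000 LE?F → skip
[3] flags=0000 NE?T → r5=0x65
[4] flags=1001 → (cmp)
[5] flags=1001 CS?F → skip
[6] flags=1001 PL?F → skip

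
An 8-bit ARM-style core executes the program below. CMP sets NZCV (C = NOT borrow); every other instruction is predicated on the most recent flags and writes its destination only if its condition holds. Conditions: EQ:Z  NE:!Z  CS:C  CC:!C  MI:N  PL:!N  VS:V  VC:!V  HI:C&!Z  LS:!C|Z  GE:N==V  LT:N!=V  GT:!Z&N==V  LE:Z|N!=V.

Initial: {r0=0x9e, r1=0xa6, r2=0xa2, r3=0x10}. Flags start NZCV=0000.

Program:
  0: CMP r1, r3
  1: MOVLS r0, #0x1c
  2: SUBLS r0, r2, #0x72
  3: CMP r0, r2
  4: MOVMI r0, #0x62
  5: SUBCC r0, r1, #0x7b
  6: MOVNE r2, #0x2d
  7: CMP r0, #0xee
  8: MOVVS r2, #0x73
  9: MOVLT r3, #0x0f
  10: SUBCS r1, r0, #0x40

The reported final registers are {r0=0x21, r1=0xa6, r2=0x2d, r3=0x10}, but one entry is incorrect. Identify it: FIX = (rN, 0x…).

[0] flags=1010 → (cmp)
[1] flags=1010 LS?F → skip
[2] flags=1010 LS?F → skip
[3] flags=1000 → (cmp)
[4] flags=1000 MI?T → r0=0x62
[5] flags=1000 CC?T → r0=0x2b
[6] flags=1000 NE?T → r2=0x2d
[7] flags=0000 → (cmp)
[8] flags=0000 VS?F → skip
[9] flags=0000 LT?F → skip
[10] flags=0000 CS?F → skip

FIX = (r0, 0x2b)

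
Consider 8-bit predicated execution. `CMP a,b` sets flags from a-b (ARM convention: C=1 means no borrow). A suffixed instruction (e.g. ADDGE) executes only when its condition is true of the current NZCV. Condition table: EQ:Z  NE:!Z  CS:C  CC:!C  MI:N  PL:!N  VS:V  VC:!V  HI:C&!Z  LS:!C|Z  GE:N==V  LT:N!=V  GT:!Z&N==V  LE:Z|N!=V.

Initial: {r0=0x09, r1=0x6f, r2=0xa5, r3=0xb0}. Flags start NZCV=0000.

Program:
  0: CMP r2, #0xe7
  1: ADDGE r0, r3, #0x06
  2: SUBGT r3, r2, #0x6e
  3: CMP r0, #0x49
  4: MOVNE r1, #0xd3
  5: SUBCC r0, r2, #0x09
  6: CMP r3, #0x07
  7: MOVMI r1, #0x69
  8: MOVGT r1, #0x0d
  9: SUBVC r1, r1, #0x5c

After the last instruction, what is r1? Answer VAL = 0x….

[0] flags=1000 → (cmp)
[1] flags=1000 GE?F → skip
[2] flags=1000 GT?F → skip
[3] flags=1000 → (cmp)
[4] flags=1000 NE?T → r1=0xd3
[5] flags=1000 CC?T → r0=0x9c
[6] flags=1010 → (cmp)
[7] flags=1010 MI?T → r1=0x69
[8] flags=1010 GT?F → skip
[9] flags=1010 VC?T → r1=0x0d

VAL = 0x0d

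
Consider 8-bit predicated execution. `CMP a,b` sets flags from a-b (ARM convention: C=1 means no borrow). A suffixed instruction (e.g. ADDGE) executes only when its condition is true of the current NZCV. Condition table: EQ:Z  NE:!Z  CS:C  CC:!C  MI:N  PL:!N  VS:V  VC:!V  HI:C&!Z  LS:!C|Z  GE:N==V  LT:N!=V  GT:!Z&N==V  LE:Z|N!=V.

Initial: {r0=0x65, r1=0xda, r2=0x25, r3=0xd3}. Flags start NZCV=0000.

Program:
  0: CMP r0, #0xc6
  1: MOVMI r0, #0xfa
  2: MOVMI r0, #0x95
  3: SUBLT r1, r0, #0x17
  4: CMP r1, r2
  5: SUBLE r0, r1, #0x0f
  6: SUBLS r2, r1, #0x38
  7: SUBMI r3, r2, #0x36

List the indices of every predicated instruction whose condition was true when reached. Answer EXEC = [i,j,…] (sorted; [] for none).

EXEC = [1,2,5,7]

0: ✓ CMP  NZCV=1001
1: ✓ MOVMI  r0←0xfa
2: ✓ MOVMI  r0←0x95
3: · SUBLT
4: ✓ CMP  NZCV=1010
5: ✓ SUBLE  r0←0xcb
6: · SUBLS
7: ✓ SUBMI  r3←0xef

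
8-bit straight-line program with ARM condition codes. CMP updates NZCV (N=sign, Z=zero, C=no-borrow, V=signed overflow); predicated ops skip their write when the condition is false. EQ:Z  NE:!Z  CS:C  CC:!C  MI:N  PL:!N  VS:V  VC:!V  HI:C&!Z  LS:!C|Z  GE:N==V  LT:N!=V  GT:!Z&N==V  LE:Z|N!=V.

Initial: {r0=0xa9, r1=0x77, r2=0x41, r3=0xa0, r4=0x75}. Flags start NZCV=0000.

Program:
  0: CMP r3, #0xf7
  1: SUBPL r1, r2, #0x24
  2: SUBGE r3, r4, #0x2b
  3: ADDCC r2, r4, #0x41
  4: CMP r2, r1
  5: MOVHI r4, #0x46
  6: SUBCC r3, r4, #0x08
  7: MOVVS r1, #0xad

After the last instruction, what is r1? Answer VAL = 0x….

VAL = 0xad

[0] flags=1000 → (cmp)
[1] flags=1000 PL?F → skip
[2] flags=1000 GE?F → skip
[3] flags=1000 CC?T → r2=0xb6
[4] flags=0011 → (cmp)
[5] flags=0011 HI?T → r4=0x46
[6] flags=0011 CC?F → skip
[7] flags=0011 VS?T → r1=0xad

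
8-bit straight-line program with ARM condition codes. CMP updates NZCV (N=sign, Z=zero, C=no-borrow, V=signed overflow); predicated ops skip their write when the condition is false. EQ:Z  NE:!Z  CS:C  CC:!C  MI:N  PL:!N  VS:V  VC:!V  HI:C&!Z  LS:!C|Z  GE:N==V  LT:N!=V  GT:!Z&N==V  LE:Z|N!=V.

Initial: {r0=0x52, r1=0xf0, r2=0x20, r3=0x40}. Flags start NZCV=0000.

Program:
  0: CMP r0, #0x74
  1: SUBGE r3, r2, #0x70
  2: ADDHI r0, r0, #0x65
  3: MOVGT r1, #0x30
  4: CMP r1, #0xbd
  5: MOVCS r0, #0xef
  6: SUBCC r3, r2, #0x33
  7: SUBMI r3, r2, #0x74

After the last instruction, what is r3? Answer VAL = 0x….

0: ✓ CMP  NZCV=1000
1: · SUBGE
2: · ADDHI
3: · MOVGT
4: ✓ CMP  NZCV=0010
5: ✓ MOVCS  r0←0xef
6: · SUBCC
7: · SUBMI

VAL = 0x40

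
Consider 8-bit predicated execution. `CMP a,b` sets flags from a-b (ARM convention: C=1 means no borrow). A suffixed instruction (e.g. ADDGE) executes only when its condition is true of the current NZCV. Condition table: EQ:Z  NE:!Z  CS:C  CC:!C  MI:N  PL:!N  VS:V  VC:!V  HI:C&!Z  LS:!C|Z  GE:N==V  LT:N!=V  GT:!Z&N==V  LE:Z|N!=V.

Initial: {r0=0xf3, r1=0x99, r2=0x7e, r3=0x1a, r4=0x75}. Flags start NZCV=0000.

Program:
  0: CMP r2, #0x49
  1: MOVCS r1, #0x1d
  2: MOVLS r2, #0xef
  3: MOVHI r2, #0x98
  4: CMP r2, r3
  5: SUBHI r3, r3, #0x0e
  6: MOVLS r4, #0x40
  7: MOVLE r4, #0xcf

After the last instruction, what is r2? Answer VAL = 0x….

VAL = 0x98

[0] flags=0010 → (cmp)
[1] flags=0010 CS?T → r1=0x1d
[2] flags=0010 LS?F → skip
[3] flags=0010 HI?T → r2=0x98
[4] flags=0011 → (cmp)
[5] flags=0011 HI?T → r3=0x0c
[6] flags=0011 LS?F → skip
[7] flags=0011 LE?T → r4=0xcf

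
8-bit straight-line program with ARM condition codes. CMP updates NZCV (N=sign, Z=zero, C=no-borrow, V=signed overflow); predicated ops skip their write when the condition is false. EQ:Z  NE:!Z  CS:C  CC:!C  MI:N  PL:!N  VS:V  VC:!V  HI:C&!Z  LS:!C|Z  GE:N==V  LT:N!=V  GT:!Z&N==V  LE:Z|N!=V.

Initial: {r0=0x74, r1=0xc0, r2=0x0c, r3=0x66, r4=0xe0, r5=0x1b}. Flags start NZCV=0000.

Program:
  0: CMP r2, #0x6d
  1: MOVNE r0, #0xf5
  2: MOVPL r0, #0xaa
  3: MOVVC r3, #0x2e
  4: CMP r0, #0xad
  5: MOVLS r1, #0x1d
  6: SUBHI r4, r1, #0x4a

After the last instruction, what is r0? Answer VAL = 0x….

VAL = 0xf5

0: ✓ CMP  NZCV=1000
1: ✓ MOVNE  r0←0xf5
2: · MOVPL
3: ✓ MOVVC  r3←0x2e
4: ✓ CMP  NZCV=0010
5: · MOVLS
6: ✓ SUBHI  r4←0x76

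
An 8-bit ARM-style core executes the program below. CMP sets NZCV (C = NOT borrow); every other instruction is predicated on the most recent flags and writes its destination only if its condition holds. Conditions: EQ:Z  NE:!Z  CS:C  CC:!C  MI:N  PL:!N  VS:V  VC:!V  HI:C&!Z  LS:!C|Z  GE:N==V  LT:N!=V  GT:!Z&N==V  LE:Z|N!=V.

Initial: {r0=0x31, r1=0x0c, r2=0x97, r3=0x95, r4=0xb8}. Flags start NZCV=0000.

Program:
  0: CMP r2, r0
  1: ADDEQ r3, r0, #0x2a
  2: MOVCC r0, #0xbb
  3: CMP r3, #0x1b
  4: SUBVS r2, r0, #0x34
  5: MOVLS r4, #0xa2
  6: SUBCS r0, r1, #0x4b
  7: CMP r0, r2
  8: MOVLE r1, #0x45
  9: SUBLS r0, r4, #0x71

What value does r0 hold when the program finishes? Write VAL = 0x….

0: ✓ CMP  NZCV=0011
1: · ADDEQ
2: · MOVCC
3: ✓ CMP  NZCV=0011
4: ✓ SUBVS  r2←0xfd
5: · MOVLS
6: ✓ SUBCS  r0←0xc1
7: ✓ CMP  NZCV=1000
8: ✓ MOVLE  r1←0x45
9: ✓ SUBLS  r0←0x47

VAL = 0x47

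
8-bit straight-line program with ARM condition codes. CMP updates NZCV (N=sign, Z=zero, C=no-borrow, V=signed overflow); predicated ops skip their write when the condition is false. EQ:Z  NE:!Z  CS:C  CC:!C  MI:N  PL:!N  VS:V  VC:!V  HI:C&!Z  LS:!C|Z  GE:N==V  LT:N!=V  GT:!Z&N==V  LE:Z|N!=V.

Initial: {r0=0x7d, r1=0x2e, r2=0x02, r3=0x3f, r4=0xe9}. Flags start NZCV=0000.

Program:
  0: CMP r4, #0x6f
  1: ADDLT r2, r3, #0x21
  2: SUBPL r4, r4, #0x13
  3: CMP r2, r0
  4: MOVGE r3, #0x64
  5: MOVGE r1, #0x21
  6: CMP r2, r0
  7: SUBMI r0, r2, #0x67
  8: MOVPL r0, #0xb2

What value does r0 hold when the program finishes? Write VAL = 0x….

VAL = 0xf9

[0] flags=0011 → (cmp)
[1] flags=0011 LT?T → r2=0x60
[2] flags=0011 PL?T → r4=0xd6
[3] flags=1000 → (cmp)
[4] flags=1000 GE?F → skip
[5] flags=1000 GE?F → skip
[6] flags=1000 → (cmp)
[7] flags=1000 MI?T → r0=0xf9
[8] flags=1000 PL?F → skip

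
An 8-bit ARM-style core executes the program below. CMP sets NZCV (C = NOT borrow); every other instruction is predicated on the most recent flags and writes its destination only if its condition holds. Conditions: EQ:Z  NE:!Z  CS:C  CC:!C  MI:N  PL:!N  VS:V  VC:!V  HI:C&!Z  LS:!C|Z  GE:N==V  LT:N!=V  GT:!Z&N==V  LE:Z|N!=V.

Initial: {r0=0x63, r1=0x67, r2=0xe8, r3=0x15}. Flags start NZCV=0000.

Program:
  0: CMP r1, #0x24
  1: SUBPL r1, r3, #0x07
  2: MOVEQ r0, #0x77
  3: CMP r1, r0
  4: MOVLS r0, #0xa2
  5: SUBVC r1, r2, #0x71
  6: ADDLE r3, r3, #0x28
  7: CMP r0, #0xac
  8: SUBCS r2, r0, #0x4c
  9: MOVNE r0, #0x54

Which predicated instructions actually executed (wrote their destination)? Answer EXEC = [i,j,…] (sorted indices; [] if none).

0: ✓ CMP  NZCV=0010
1: ✓ SUBPL  r1←0x0e
2: · MOVEQ
3: ✓ CMP  NZCV=1000
4: ✓ MOVLS  r0←0xa2
5: ✓ SUBVC  r1←0x77
6: ✓ ADDLE  r3←0x3d
7: ✓ CMP  NZCV=1000
8: · SUBCS
9: ✓ MOVNE  r0←0x54

EXEC = [1,4,5,6,9]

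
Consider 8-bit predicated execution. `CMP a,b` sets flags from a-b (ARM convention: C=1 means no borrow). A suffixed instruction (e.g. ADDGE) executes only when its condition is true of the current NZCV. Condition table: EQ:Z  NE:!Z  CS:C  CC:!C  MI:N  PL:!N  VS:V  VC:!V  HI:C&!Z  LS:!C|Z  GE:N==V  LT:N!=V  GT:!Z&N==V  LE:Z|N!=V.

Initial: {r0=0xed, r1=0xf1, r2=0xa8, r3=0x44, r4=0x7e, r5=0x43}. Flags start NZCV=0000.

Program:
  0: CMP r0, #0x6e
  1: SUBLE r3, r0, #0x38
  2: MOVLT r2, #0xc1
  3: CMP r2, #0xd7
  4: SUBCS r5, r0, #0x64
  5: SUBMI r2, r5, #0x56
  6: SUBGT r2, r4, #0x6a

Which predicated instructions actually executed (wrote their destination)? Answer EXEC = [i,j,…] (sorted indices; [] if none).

[0] flags=0011 → (cmp)
[1] flags=0011 LE?T → r3=0xb5
[2] flags=0011 LT?T → r2=0xc1
[3] flags=1000 → (cmp)
[4] flags=1000 CS?F → skip
[5] flags=1000 MI?T → r2=0xed
[6] flags=1000 GT?F → skip

EXEC = [1,2,5]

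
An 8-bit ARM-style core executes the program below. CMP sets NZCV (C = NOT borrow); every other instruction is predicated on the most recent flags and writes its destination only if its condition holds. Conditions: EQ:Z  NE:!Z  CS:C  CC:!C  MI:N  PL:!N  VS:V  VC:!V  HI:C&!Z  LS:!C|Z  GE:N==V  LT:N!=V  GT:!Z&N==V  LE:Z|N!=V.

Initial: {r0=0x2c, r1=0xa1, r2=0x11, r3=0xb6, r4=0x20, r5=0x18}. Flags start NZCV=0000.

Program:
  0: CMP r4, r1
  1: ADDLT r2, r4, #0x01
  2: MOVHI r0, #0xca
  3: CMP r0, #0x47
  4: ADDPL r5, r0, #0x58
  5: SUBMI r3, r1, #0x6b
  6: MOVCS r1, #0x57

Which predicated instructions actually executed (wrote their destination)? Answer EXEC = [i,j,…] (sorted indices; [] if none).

[0] flags=0000 → (cmp)
[1] flags=0000 LT?F → skip
[2] flags=0000 HI?F → skip
[3] flags=1000 → (cmp)
[4] flags=1000 PL?F → skip
[5] flags=1000 MI?T → r3=0x36
[6] flags=1000 CS?F → skip

EXEC = [5]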